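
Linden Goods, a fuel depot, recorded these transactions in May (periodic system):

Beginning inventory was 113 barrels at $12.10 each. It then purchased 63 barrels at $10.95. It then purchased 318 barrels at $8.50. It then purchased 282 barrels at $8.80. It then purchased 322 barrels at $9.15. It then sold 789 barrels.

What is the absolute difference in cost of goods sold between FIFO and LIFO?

FIFO COGS: 113 @ $12.10 + 63 @ $10.95 + 318 @ $8.50 + 282 @ $8.80 + 13 @ $9.15 = $7,360.70
LIFO COGS: 322 @ $9.15 + 282 @ $8.80 + 185 @ $8.50 = $7,000.40
Difference = |$7,360.70 − $7,000.40| = $360.30

$360.30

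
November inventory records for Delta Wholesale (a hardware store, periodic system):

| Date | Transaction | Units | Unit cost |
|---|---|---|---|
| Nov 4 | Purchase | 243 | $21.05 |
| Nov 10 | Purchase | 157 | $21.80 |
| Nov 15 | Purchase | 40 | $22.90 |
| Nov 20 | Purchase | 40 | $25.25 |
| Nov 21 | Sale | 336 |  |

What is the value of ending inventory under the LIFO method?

Ending inventory = $3,031.20

Nov 21, 336 sold [LIFO — newest first]: 40 @ $25.25 + 40 @ $22.90 + 157 @ $21.80 + 99 @ $21.05 = $7,432.55
Ending inventory: 144 @ $21.05 = $3,031.20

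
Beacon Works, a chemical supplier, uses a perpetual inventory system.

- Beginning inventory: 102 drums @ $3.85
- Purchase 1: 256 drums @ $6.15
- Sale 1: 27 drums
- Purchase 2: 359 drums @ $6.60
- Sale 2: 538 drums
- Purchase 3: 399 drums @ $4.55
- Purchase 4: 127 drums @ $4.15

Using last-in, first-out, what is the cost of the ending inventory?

Ending inventory = $3,042.70

Sale 1 (27) [LIFO — newest first]: 27 @ $6.15 = $166.05
Sale 2 (538) [LIFO — newest first]: 359 @ $6.60 + 179 @ $6.15 = $3,470.25
Total COGS = $166.05 + $3,470.25 = $3,636.30
Ending inventory: 102 @ $3.85 + 50 @ $6.15 + 399 @ $4.55 + 127 @ $4.15 = $3,042.70
Check: goods available $6,679.00 = COGS $3,636.30 + ending $3,042.70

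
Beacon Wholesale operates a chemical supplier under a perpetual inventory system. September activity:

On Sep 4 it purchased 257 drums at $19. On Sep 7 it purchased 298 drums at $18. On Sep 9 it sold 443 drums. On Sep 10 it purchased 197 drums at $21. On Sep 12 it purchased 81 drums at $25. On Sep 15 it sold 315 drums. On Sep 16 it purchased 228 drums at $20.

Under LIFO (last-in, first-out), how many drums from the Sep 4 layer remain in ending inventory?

75

Sep 9, 443 sold [LIFO — newest first]: 298 @ $18 + 145 @ $19 = $8,119
Sep 15, 315 sold [LIFO — newest first]: 81 @ $25 + 197 @ $21 + 37 @ $19 = $6,865
Total COGS = $8,119 + $6,865 = $14,984
Ending inventory: 75 @ $19 + 228 @ $20 = $5,985
Check: goods available $20,969 = COGS $14,984 + ending $5,985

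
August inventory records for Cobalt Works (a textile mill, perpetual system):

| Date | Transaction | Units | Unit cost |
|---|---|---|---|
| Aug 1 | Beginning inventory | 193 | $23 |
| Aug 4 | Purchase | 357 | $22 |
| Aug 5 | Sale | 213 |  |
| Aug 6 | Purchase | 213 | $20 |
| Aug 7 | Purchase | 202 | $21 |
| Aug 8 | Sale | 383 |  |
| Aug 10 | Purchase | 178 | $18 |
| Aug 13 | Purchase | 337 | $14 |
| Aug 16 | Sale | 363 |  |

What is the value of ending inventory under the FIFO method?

Aug 5, 213 sold [FIFO — oldest first]: 193 @ $23 + 20 @ $22 = $4,879
Aug 8, 383 sold [FIFO — oldest first]: 337 @ $22 + 46 @ $20 = $8,334
Aug 16, 363 sold [FIFO — oldest first]: 167 @ $20 + 196 @ $21 = $7,456
Total COGS = $4,879 + $8,334 + $7,456 = $20,669
Ending inventory: 6 @ $21 + 178 @ $18 + 337 @ $14 = $8,048

Ending inventory = $8,048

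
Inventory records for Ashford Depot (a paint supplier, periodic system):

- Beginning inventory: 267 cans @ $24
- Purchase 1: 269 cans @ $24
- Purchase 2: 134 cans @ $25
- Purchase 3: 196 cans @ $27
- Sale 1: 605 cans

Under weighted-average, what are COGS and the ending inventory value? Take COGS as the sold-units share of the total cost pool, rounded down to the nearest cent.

Sale 1, sell 605: 605/866 × $21,506.00 → $15,024.39
Ending inventory (cost pool remaining) = $6,481.61

COGS = $15,024.39; ending inventory = $6,481.61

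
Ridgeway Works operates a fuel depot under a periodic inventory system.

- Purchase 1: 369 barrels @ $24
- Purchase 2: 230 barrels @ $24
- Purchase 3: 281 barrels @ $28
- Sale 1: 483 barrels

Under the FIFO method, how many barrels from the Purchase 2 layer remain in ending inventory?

116

Sale 1 (483) [FIFO — oldest first]: 369 @ $24 + 114 @ $24 = $11,592
Ending inventory: 116 @ $24 + 281 @ $28 = $10,652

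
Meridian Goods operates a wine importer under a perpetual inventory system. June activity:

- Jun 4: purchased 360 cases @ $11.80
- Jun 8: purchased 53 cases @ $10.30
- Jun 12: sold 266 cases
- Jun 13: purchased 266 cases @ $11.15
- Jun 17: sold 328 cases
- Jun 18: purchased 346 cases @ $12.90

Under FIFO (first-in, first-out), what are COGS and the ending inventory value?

Jun 12, 266 sold [FIFO — oldest first]: 266 @ $11.80 = $3,138.80
Jun 17, 328 sold [FIFO — oldest first]: 94 @ $11.80 + 53 @ $10.30 + 181 @ $11.15 = $3,673.25
Total COGS = $3,138.80 + $3,673.25 = $6,812.05
Ending inventory: 85 @ $11.15 + 346 @ $12.90 = $5,411.15

COGS = $6,812.05; ending inventory = $5,411.15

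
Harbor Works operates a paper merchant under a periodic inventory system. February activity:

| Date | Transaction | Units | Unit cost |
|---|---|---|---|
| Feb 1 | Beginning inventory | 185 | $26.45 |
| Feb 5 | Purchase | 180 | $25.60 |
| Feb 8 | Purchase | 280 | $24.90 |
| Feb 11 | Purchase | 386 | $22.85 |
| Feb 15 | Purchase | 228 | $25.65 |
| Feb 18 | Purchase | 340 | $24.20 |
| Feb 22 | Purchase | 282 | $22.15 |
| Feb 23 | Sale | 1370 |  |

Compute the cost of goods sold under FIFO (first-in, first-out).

COGS = $33,827.75

Feb 23, 1370 sold [FIFO — oldest first]: 185 @ $26.45 + 180 @ $25.60 + 280 @ $24.90 + 386 @ $22.85 + 228 @ $25.65 + 111 @ $24.20 = $33,827.75
Ending inventory: 229 @ $24.20 + 282 @ $22.15 = $11,788.10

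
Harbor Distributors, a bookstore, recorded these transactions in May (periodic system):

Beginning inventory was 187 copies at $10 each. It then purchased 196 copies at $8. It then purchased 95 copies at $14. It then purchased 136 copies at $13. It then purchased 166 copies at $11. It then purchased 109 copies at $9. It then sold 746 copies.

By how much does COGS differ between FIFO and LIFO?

$75

FIFO COGS: 187 @ $10 + 196 @ $8 + 95 @ $14 + 136 @ $13 + 132 @ $11 = $7,988
LIFO COGS: 109 @ $9 + 166 @ $11 + 136 @ $13 + 95 @ $14 + 196 @ $8 + 44 @ $10 = $7,913
Difference = |$7,988 − $7,913| = $75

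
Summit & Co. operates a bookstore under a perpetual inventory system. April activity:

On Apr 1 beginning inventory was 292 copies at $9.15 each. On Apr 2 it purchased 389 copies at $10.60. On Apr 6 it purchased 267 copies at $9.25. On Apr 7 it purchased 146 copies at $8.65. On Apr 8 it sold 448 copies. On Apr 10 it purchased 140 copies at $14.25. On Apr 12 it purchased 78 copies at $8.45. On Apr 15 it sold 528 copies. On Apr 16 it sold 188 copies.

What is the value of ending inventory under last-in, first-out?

Ending inventory = $1,354.20

Apr 8, 448 sold [LIFO — newest first]: 146 @ $8.65 + 267 @ $9.25 + 35 @ $10.60 = $4,103.65
Apr 15, 528 sold [LIFO — newest first]: 78 @ $8.45 + 140 @ $14.25 + 310 @ $10.60 = $5,940.10
Apr 16, 188 sold [LIFO — newest first]: 44 @ $10.60 + 144 @ $9.15 = $1,784.00
Total COGS = $4,103.65 + $5,940.10 + $1,784.00 = $11,827.75
Ending inventory: 148 @ $9.15 = $1,354.20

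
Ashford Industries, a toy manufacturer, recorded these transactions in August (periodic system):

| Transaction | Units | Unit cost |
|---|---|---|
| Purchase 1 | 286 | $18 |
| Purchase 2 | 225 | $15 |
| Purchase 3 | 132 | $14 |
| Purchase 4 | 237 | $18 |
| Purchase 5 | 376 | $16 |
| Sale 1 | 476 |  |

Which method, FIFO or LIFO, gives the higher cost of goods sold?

FIFO COGS: 286 @ $18 + 190 @ $15 = $7,998
LIFO COGS: 376 @ $16 + 100 @ $18 = $7,816

FIFO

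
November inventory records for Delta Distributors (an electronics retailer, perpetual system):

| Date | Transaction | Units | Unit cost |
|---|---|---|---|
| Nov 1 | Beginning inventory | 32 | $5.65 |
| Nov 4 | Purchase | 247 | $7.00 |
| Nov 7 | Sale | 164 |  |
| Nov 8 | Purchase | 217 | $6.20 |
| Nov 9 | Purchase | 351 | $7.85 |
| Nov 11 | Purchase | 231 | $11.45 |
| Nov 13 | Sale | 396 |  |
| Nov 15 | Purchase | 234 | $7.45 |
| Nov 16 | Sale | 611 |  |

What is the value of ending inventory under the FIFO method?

Ending inventory = $1,050.45

Nov 7, 164 sold [FIFO — oldest first]: 32 @ $5.65 + 132 @ $7.00 = $1,104.80
Nov 13, 396 sold [FIFO — oldest first]: 115 @ $7.00 + 217 @ $6.20 + 64 @ $7.85 = $2,652.80
Nov 16, 611 sold [FIFO — oldest first]: 287 @ $7.85 + 231 @ $11.45 + 93 @ $7.45 = $5,590.75
Total COGS = $1,104.80 + $2,652.80 + $5,590.75 = $9,348.35
Ending inventory: 141 @ $7.45 = $1,050.45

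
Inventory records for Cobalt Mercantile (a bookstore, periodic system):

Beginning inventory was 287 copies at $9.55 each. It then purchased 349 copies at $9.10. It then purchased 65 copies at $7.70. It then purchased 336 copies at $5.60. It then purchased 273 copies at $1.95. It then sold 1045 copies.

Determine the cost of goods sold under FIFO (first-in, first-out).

Sale 1 (1045) [FIFO — oldest first]: 287 @ $9.55 + 349 @ $9.10 + 65 @ $7.70 + 336 @ $5.60 + 8 @ $1.95 = $8,314.45
Ending inventory: 265 @ $1.95 = $516.75

COGS = $8,314.45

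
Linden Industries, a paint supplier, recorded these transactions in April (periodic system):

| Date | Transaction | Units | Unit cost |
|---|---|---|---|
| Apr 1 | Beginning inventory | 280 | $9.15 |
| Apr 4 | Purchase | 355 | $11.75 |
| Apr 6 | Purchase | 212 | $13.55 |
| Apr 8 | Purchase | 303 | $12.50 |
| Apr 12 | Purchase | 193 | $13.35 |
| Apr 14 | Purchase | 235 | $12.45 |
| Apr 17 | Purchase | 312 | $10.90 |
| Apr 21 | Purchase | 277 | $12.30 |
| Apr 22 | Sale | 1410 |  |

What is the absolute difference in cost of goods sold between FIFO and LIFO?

FIFO COGS: 280 @ $9.15 + 355 @ $11.75 + 212 @ $13.55 + 303 @ $12.50 + 193 @ $13.35 + 67 @ $12.45 = $16,804.05
LIFO COGS: 277 @ $12.30 + 312 @ $10.90 + 235 @ $12.45 + 193 @ $13.35 + 303 @ $12.50 + 90 @ $13.55 = $17,317.20
Difference = |$16,804.05 − $17,317.20| = $513.15

$513.15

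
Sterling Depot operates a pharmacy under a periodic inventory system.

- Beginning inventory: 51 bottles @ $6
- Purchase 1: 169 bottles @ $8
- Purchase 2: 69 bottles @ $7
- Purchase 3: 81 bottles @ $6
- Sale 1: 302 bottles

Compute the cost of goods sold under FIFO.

Sale 1 (302) [FIFO — oldest first]: 51 @ $6 + 169 @ $8 + 69 @ $7 + 13 @ $6 = $2,219
Ending inventory: 68 @ $6 = $408

COGS = $2,219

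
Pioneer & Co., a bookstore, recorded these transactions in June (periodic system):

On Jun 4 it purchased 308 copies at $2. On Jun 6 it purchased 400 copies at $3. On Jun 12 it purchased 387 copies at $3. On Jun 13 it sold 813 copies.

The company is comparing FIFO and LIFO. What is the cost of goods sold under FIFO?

FIFO COGS: 308 @ $2 + 400 @ $3 + 105 @ $3 = $2,131
LIFO COGS: 387 @ $3 + 400 @ $3 + 26 @ $2 = $2,413

COGS = $2,131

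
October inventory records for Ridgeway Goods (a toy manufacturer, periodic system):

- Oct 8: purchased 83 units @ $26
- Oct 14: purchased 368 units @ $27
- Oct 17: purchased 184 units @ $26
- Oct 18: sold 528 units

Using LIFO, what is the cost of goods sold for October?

COGS = $14,072

Oct 18, 528 sold [LIFO — newest first]: 184 @ $26 + 344 @ $27 = $14,072
Ending inventory: 83 @ $26 + 24 @ $27 = $2,806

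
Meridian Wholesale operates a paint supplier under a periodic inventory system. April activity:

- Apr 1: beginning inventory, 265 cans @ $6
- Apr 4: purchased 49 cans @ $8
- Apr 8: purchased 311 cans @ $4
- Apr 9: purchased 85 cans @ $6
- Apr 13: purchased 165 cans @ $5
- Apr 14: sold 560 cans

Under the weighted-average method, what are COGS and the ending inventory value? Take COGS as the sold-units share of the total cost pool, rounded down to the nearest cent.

COGS = $2,919.04; ending inventory = $1,641.96

Apr 14, sell 560: 560/875 × $4,561.00 → $2,919.04
Ending inventory (cost pool remaining) = $1,641.96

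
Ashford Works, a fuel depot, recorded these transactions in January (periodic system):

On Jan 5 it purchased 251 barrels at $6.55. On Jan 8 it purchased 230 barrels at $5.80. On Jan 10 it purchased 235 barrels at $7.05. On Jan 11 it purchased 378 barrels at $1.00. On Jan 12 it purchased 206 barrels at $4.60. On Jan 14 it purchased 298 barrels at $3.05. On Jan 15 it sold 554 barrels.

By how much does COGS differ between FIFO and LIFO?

$1,586.20

FIFO COGS: 251 @ $6.55 + 230 @ $5.80 + 73 @ $7.05 = $3,492.70
LIFO COGS: 298 @ $3.05 + 206 @ $4.60 + 50 @ $1.00 = $1,906.50
Difference = |$3,492.70 − $1,906.50| = $1,586.20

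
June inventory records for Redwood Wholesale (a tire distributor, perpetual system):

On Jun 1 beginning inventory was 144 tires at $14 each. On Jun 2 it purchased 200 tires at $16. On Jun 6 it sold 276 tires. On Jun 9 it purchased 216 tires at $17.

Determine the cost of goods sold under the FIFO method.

Jun 6, 276 sold [FIFO — oldest first]: 144 @ $14 + 132 @ $16 = $4,128
Ending inventory: 68 @ $16 + 216 @ $17 = $4,760

COGS = $4,128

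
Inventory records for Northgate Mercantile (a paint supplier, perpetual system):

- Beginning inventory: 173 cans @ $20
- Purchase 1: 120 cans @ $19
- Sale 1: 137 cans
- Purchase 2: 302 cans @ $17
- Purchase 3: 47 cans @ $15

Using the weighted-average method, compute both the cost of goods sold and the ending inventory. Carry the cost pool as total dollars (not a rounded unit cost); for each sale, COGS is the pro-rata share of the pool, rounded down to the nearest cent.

After Beginning: 173 on hand, pool $3,460.00 (≈ $20.0000 each)
After Purchase 1: 293 on hand, pool $5,740.00 (≈ $19.5904 each)
Sale 1, sell 137: 137/293 × $5,740.00 → $2,683.89
After Purchase 2: 458 on hand, pool $8,190.11 (≈ $17.8823 each)
After Purchase 3: 505 on hand, pool $8,895.11 (≈ $17.6141 each)
Ending inventory (cost pool remaining) = $8,895.11
Check: goods available $11,579.00 = COGS $2,683.89 + ending $8,895.11

COGS = $2,683.89; ending inventory = $8,895.11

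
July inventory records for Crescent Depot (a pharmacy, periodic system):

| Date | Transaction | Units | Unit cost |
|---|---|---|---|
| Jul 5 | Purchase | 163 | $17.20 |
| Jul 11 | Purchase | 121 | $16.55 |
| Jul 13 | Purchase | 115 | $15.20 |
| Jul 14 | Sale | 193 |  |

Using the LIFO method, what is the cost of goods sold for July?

COGS = $3,038.90

Jul 14, 193 sold [LIFO — newest first]: 115 @ $15.20 + 78 @ $16.55 = $3,038.90
Ending inventory: 163 @ $17.20 + 43 @ $16.55 = $3,515.25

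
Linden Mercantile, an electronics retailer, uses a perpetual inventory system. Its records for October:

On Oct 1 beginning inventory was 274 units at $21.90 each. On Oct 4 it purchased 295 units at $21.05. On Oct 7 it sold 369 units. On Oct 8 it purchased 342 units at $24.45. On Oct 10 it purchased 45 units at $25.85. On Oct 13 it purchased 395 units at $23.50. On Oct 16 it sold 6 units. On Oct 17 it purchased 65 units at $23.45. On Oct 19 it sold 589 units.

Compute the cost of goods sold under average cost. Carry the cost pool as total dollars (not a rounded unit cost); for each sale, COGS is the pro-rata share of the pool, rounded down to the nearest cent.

After Oct 1: 274 on hand, pool $6,000.60 (≈ $21.9000 each)
After Oct 4: 569 on hand, pool $12,210.35 (≈ $21.4593 each)
Oct 7, sell 369: 369/569 × $12,210.35 → $7,918.48
After Oct 8: 542 on hand, pool $12,653.77 (≈ $23.3464 each)
After Oct 10: 587 on hand, pool $13,817.02 (≈ $23.5384 each)
After Oct 13: 982 on hand, pool $23,099.52 (≈ $23.5229 each)
Oct 16, sell 6: 6/982 × $23,099.52 → $141.13
After Oct 17: 1041 on hand, pool $24,482.64 (≈ $23.5184 each)
Oct 19, sell 589: 589/1041 × $24,482.64 → $13,852.32
Total COGS = $7,918.48 + $141.13 + $13,852.32 = $21,911.93
Ending inventory (cost pool remaining) = $10,630.32

COGS = $21,911.93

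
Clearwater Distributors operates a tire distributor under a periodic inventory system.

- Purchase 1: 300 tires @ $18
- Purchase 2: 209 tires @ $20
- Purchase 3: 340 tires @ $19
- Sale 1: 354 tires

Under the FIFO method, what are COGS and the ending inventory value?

COGS = $6,480; ending inventory = $9,560

Sale 1 (354) [FIFO — oldest first]: 300 @ $18 + 54 @ $20 = $6,480
Ending inventory: 155 @ $20 + 340 @ $19 = $9,560
Check: goods available $16,040 = COGS $6,480 + ending $9,560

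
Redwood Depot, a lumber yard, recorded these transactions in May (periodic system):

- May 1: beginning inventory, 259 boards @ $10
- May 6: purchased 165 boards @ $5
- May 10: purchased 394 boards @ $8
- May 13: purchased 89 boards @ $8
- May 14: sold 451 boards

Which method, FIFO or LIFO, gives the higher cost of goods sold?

FIFO

FIFO COGS: 259 @ $10 + 165 @ $5 + 27 @ $8 = $3,631
LIFO COGS: 89 @ $8 + 362 @ $8 = $3,608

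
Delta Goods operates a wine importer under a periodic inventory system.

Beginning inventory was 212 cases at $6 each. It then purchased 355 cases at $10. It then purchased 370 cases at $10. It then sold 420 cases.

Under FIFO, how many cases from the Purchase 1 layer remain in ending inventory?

147

Sale 1 (420) [FIFO — oldest first]: 212 @ $6 + 208 @ $10 = $3,352
Ending inventory: 147 @ $10 + 370 @ $10 = $5,170
Check: goods available $8,522 = COGS $3,352 + ending $5,170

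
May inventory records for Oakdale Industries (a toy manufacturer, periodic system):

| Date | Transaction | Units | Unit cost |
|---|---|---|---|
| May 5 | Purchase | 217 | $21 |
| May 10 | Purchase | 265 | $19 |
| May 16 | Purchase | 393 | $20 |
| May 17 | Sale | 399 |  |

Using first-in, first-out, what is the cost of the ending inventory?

Ending inventory = $9,437

May 17, 399 sold [FIFO — oldest first]: 217 @ $21 + 182 @ $19 = $8,015
Ending inventory: 83 @ $19 + 393 @ $20 = $9,437
Check: goods available $17,452 = COGS $8,015 + ending $9,437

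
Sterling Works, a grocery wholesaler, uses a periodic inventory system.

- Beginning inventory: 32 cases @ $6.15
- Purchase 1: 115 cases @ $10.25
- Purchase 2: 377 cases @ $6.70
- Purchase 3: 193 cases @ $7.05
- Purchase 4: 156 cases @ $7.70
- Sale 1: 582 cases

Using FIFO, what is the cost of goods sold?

Sale 1 (582) [FIFO — oldest first]: 32 @ $6.15 + 115 @ $10.25 + 377 @ $6.70 + 58 @ $7.05 = $4,310.35
Ending inventory: 135 @ $7.05 + 156 @ $7.70 = $2,152.95

COGS = $4,310.35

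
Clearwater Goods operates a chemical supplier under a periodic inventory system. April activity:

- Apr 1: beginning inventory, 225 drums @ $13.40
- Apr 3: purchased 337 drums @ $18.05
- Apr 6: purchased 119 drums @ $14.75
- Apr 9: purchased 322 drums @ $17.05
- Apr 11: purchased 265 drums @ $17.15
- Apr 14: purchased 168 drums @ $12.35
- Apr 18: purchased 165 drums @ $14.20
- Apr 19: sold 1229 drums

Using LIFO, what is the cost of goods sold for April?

Apr 19, 1229 sold [LIFO — newest first]: 165 @ $14.20 + 168 @ $12.35 + 265 @ $17.15 + 322 @ $17.05 + 119 @ $14.75 + 190 @ $18.05 = $19,637.40
Ending inventory: 225 @ $13.40 + 147 @ $18.05 = $5,668.35

COGS = $19,637.40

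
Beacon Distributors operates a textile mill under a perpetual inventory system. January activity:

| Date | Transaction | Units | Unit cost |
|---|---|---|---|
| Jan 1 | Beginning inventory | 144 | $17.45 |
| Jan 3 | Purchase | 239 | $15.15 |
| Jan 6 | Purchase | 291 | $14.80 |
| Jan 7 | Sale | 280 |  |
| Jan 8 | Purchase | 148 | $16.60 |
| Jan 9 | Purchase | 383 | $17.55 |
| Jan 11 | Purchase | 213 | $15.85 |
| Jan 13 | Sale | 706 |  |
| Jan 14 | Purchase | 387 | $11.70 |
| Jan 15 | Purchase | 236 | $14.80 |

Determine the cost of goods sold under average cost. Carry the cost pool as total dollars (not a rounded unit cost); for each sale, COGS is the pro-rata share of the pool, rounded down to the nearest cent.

After Jan 1: 144 on hand, pool $2,512.80 (≈ $17.4500 each)
After Jan 3: 383 on hand, pool $6,133.65 (≈ $16.0148 each)
After Jan 6: 674 on hand, pool $10,440.45 (≈ $15.4903 each)
Jan 7, sell 280: 280/674 × $10,440.45 → $4,337.27
After Jan 8: 542 on hand, pool $8,559.98 (≈ $15.7933 each)
After Jan 9: 925 on hand, pool $15,281.63 (≈ $16.5207 each)
After Jan 11: 1138 on hand, pool $18,657.68 (≈ $16.3951 each)
Jan 13, sell 706: 706/1138 × $18,657.68 → $11,574.97
After Jan 14: 819 on hand, pool $11,610.61 (≈ $14.1766 each)
After Jan 15: 1055 on hand, pool $15,103.41 (≈ $14.3160 each)
Total COGS = $4,337.27 + $11,574.97 = $15,912.24
Ending inventory (cost pool remaining) = $15,103.41

COGS = $15,912.24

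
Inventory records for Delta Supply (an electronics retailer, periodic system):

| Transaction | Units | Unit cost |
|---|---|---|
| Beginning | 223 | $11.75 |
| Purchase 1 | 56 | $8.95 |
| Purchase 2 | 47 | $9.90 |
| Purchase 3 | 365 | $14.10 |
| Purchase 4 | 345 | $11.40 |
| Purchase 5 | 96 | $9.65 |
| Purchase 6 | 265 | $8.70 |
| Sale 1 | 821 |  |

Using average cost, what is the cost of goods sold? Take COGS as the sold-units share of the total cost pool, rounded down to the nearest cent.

COGS = $9,343.15

Sale 1, sell 821: 821/1397 × $15,898.15 → $9,343.15
Ending inventory (cost pool remaining) = $6,555.00
Check: goods available $15,898.15 = COGS $9,343.15 + ending $6,555.00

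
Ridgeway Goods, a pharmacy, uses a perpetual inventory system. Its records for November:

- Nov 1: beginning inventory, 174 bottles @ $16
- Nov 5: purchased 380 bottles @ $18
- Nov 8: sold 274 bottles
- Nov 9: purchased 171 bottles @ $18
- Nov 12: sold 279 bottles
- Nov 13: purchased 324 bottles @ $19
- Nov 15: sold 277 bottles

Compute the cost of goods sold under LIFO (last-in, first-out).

COGS = $15,213

Nov 8, 274 sold [LIFO — newest first]: 274 @ $18 = $4,932
Nov 12, 279 sold [LIFO — newest first]: 171 @ $18 + 106 @ $18 + 2 @ $16 = $5,018
Nov 15, 277 sold [LIFO — newest first]: 277 @ $19 = $5,263
Total COGS = $4,932 + $5,018 + $5,263 = $15,213
Ending inventory: 172 @ $16 + 47 @ $19 = $3,645
Check: goods available $18,858 = COGS $15,213 + ending $3,645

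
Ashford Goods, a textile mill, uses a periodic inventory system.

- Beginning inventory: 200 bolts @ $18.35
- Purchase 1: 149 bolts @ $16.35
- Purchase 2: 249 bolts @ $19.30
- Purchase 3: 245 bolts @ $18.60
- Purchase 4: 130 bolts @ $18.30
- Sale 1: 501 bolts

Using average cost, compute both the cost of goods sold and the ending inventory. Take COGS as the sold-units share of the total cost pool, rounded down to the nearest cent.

Sale 1, sell 501: 501/973 × $17,847.85 → $9,189.90
Ending inventory (cost pool remaining) = $8,657.95

COGS = $9,189.90; ending inventory = $8,657.95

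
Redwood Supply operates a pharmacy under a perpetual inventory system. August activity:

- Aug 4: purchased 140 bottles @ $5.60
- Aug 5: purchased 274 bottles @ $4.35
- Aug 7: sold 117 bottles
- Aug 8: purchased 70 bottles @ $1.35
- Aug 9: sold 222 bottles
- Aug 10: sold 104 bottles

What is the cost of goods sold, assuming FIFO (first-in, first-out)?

COGS = $2,015.05

Aug 7, 117 sold [FIFO — oldest first]: 117 @ $5.60 = $655.20
Aug 9, 222 sold [FIFO — oldest first]: 23 @ $5.60 + 199 @ $4.35 = $994.45
Aug 10, 104 sold [FIFO — oldest first]: 75 @ $4.35 + 29 @ $1.35 = $365.40
Total COGS = $655.20 + $994.45 + $365.40 = $2,015.05
Ending inventory: 41 @ $1.35 = $55.35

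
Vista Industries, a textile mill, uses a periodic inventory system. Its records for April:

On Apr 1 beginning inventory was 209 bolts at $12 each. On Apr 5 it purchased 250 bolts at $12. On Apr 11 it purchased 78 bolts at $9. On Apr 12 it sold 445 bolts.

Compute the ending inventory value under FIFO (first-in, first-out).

Ending inventory = $870

Apr 12, 445 sold [FIFO — oldest first]: 209 @ $12 + 236 @ $12 = $5,340
Ending inventory: 14 @ $12 + 78 @ $9 = $870
Check: goods available $6,210 = COGS $5,340 + ending $870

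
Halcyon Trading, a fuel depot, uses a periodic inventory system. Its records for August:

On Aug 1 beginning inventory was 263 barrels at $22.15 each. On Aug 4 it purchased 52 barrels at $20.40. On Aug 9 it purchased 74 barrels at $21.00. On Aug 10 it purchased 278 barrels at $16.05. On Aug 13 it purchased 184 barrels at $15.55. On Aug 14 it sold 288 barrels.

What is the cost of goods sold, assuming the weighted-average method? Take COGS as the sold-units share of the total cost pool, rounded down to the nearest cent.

Aug 14, sell 288: 288/851 × $15,763.35 → $5,334.71
Ending inventory (cost pool remaining) = $10,428.64

COGS = $5,334.71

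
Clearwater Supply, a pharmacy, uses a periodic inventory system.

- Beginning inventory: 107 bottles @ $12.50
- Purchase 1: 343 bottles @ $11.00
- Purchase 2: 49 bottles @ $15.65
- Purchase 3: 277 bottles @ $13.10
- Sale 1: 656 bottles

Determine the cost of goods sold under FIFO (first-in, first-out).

Sale 1 (656) [FIFO — oldest first]: 107 @ $12.50 + 343 @ $11.00 + 49 @ $15.65 + 157 @ $13.10 = $7,934.05
Ending inventory: 120 @ $13.10 = $1,572.00
Check: goods available $9,506.05 = COGS $7,934.05 + ending $1,572.00

COGS = $7,934.05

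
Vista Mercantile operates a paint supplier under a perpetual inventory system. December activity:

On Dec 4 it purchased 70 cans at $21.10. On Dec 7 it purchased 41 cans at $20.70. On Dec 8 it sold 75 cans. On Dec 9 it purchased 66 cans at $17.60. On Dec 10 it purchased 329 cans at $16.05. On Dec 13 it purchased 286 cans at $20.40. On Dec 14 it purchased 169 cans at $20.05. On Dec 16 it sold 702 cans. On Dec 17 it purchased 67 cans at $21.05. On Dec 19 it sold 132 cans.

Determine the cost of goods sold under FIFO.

COGS = $16,948.00

Dec 8, 75 sold [FIFO — oldest first]: 70 @ $21.10 + 5 @ $20.70 = $1,580.50
Dec 16, 702 sold [FIFO — oldest first]: 36 @ $20.70 + 66 @ $17.60 + 329 @ $16.05 + 271 @ $20.40 = $12,715.65
Dec 19, 132 sold [FIFO — oldest first]: 15 @ $20.40 + 117 @ $20.05 = $2,651.85
Total COGS = $1,580.50 + $12,715.65 + $2,651.85 = $16,948.00
Ending inventory: 52 @ $20.05 + 67 @ $21.05 = $2,452.95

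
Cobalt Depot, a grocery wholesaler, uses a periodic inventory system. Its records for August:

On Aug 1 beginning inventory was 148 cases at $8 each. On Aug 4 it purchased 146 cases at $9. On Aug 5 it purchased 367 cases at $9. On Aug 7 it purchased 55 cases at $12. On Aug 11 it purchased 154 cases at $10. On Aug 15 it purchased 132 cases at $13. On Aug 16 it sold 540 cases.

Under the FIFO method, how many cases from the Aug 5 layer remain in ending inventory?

Aug 16, 540 sold [FIFO — oldest first]: 148 @ $8 + 146 @ $9 + 246 @ $9 = $4,712
Ending inventory: 121 @ $9 + 55 @ $12 + 154 @ $10 + 132 @ $13 = $5,005

121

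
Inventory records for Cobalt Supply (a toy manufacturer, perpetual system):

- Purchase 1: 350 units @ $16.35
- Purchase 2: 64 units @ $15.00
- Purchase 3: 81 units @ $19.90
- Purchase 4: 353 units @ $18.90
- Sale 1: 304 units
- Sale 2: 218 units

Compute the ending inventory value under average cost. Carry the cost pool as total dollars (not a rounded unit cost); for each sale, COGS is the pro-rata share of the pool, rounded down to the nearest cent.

After Purchase 1: 350 on hand, pool $5,722.50 (≈ $16.3500 each)
After Purchase 2: 414 on hand, pool $6,682.50 (≈ $16.1413 each)
After Purchase 3: 495 on hand, pool $8,294.40 (≈ $16.7564 each)
After Purchase 4: 848 on hand, pool $14,966.10 (≈ $17.6487 each)
Sale 1, sell 304: 304/848 × $14,966.10 → $5,365.20
Sale 2, sell 218: 218/544 × $9,600.90 → $3,847.41
Total COGS = $5,365.20 + $3,847.41 = $9,212.61
Ending inventory (cost pool remaining) = $5,753.49
Check: goods available $14,966.10 = COGS $9,212.61 + ending $5,753.49

Ending inventory = $5,753.49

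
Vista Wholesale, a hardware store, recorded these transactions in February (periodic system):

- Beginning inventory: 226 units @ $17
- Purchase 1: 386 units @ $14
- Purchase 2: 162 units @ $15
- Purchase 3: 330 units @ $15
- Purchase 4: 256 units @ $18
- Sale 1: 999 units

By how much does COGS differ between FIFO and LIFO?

$451

FIFO COGS: 226 @ $17 + 386 @ $14 + 162 @ $15 + 225 @ $15 = $15,051
LIFO COGS: 256 @ $18 + 330 @ $15 + 162 @ $15 + 251 @ $14 = $15,502
Difference = |$15,051 − $15,502| = $451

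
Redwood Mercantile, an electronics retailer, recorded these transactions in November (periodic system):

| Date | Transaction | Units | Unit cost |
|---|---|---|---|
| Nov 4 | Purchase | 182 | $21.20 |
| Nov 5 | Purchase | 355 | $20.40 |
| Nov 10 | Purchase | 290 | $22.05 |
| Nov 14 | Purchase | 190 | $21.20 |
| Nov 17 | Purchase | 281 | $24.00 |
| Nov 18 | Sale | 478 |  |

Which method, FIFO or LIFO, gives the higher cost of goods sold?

FIFO COGS: 182 @ $21.20 + 296 @ $20.40 = $9,896.80
LIFO COGS: 281 @ $24.00 + 190 @ $21.20 + 7 @ $22.05 = $10,926.35

LIFO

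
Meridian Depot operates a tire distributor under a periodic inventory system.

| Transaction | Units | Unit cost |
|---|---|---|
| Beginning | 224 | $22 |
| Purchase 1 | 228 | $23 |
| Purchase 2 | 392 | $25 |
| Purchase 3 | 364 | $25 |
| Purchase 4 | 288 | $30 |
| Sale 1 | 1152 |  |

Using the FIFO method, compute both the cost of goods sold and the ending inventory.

Sale 1 (1152) [FIFO — oldest first]: 224 @ $22 + 228 @ $23 + 392 @ $25 + 308 @ $25 = $27,672
Ending inventory: 56 @ $25 + 288 @ $30 = $10,040
Check: goods available $37,712 = COGS $27,672 + ending $10,040

COGS = $27,672; ending inventory = $10,040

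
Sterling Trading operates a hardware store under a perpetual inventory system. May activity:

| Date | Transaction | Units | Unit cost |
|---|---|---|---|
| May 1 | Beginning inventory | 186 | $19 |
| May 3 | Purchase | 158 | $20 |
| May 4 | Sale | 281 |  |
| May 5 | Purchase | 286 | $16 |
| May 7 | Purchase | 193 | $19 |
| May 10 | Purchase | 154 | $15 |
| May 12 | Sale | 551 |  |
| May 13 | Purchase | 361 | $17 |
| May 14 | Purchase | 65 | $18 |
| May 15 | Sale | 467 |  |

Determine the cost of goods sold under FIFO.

May 4, 281 sold [FIFO — oldest first]: 186 @ $19 + 95 @ $20 = $5,434
May 12, 551 sold [FIFO — oldest first]: 63 @ $20 + 286 @ $16 + 193 @ $19 + 9 @ $15 = $9,638
May 15, 467 sold [FIFO — oldest first]: 145 @ $15 + 322 @ $17 = $7,649
Total COGS = $5,434 + $9,638 + $7,649 = $22,721
Ending inventory: 39 @ $17 + 65 @ $18 = $1,833

COGS = $22,721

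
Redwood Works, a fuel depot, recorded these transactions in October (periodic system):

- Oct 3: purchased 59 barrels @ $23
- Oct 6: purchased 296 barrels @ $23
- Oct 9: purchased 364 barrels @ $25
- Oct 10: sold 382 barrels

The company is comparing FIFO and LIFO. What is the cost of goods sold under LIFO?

FIFO COGS: 59 @ $23 + 296 @ $23 + 27 @ $25 = $8,840
LIFO COGS: 364 @ $25 + 18 @ $23 = $9,514

COGS = $9,514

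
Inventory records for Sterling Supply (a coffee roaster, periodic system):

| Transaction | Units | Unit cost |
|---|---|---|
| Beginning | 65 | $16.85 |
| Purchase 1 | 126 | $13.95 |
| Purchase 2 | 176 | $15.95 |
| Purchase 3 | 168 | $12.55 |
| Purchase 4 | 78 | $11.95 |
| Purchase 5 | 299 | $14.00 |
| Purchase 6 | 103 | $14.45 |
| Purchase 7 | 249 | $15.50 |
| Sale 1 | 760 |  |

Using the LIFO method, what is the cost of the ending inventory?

Sale 1 (760) [LIFO — newest first]: 249 @ $15.50 + 103 @ $14.45 + 299 @ $14.00 + 78 @ $11.95 + 31 @ $12.55 = $10,855.00
Ending inventory: 65 @ $16.85 + 126 @ $13.95 + 176 @ $15.95 + 137 @ $12.55 = $7,379.50
Check: goods available $18,234.50 = COGS $10,855.00 + ending $7,379.50

Ending inventory = $7,379.50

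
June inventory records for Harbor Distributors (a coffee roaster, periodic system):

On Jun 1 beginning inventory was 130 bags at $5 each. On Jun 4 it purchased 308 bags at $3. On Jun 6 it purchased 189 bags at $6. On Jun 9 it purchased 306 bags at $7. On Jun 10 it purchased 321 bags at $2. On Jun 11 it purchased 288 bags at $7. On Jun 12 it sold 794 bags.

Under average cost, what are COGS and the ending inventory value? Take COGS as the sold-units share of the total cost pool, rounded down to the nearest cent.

Jun 12, sell 794: 794/1542 × $7,508.00 → $3,865.98
Ending inventory (cost pool remaining) = $3,642.02

COGS = $3,865.98; ending inventory = $3,642.02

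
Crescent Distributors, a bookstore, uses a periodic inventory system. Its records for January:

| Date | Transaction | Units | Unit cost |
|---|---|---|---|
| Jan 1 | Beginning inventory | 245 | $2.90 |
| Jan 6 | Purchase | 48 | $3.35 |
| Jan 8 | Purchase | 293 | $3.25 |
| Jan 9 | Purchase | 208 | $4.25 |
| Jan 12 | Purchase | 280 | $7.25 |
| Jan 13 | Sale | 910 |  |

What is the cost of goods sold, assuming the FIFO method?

COGS = $3,548.55

Jan 13, 910 sold [FIFO — oldest first]: 245 @ $2.90 + 48 @ $3.35 + 293 @ $3.25 + 208 @ $4.25 + 116 @ $7.25 = $3,548.55
Ending inventory: 164 @ $7.25 = $1,189.00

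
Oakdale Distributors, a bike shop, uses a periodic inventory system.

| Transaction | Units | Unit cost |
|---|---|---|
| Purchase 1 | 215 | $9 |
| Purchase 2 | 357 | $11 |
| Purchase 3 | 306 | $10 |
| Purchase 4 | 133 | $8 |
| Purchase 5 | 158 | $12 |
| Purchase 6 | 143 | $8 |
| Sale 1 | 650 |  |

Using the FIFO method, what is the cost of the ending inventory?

Sale 1 (650) [FIFO — oldest first]: 215 @ $9 + 357 @ $11 + 78 @ $10 = $6,642
Ending inventory: 228 @ $10 + 133 @ $8 + 158 @ $12 + 143 @ $8 = $6,384
Check: goods available $13,026 = COGS $6,642 + ending $6,384

Ending inventory = $6,384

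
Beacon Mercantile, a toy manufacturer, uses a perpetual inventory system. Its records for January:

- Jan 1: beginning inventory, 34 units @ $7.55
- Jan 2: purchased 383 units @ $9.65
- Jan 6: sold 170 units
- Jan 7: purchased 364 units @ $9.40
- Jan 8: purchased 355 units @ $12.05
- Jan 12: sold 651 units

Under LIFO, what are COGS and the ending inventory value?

COGS = $8,700.65; ending inventory = $2,951.35

Jan 6, 170 sold [LIFO — newest first]: 170 @ $9.65 = $1,640.50
Jan 12, 651 sold [LIFO — newest first]: 355 @ $12.05 + 296 @ $9.40 = $7,060.15
Total COGS = $1,640.50 + $7,060.15 = $8,700.65
Ending inventory: 34 @ $7.55 + 213 @ $9.65 + 68 @ $9.40 = $2,951.35
Check: goods available $11,652.00 = COGS $8,700.65 + ending $2,951.35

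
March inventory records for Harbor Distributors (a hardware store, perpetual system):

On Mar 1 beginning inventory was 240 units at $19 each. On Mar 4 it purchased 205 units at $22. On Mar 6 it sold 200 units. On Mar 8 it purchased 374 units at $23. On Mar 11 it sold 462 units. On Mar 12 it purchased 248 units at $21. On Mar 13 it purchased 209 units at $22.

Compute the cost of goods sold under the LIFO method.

Mar 6, 200 sold [LIFO — newest first]: 200 @ $22 = $4,400
Mar 11, 462 sold [LIFO — newest first]: 374 @ $23 + 5 @ $22 + 83 @ $19 = $10,289
Total COGS = $4,400 + $10,289 = $14,689
Ending inventory: 157 @ $19 + 248 @ $21 + 209 @ $22 = $12,789

COGS = $14,689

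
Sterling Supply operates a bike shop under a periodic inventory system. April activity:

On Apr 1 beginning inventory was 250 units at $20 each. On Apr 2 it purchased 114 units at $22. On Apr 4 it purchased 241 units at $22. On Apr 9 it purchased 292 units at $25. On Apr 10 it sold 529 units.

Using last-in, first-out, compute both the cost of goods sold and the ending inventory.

Apr 10, 529 sold [LIFO — newest first]: 292 @ $25 + 237 @ $22 = $12,514
Ending inventory: 250 @ $20 + 114 @ $22 + 4 @ $22 = $7,596

COGS = $12,514; ending inventory = $7,596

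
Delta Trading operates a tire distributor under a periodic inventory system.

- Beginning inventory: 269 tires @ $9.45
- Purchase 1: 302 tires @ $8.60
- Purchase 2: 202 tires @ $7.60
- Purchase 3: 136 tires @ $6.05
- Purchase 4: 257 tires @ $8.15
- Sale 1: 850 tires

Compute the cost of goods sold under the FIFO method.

Sale 1 (850) [FIFO — oldest first]: 269 @ $9.45 + 302 @ $8.60 + 202 @ $7.60 + 77 @ $6.05 = $7,140.30
Ending inventory: 59 @ $6.05 + 257 @ $8.15 = $2,451.50

COGS = $7,140.30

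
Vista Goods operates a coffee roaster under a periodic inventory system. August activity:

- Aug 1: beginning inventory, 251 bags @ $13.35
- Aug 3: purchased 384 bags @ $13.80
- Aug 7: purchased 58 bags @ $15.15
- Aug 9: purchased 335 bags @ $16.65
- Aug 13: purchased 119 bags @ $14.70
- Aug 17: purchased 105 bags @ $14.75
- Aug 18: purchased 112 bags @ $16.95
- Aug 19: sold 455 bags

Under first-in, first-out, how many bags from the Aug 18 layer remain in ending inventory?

112

Aug 19, 455 sold [FIFO — oldest first]: 251 @ $13.35 + 204 @ $13.80 = $6,166.05
Ending inventory: 180 @ $13.80 + 58 @ $15.15 + 335 @ $16.65 + 119 @ $14.70 + 105 @ $14.75 + 112 @ $16.95 = $14,136.90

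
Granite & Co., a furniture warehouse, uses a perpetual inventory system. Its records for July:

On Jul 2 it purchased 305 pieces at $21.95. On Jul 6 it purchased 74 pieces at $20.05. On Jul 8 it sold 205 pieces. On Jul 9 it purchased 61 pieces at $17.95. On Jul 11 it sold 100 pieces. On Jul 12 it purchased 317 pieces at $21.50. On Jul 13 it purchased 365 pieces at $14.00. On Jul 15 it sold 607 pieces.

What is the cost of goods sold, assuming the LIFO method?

Jul 8, 205 sold [LIFO — newest first]: 74 @ $20.05 + 131 @ $21.95 = $4,359.15
Jul 11, 100 sold [LIFO — newest first]: 61 @ $17.95 + 39 @ $21.95 = $1,951.00
Jul 15, 607 sold [LIFO — newest first]: 365 @ $14.00 + 242 @ $21.50 = $10,313.00
Total COGS = $4,359.15 + $1,951.00 + $10,313.00 = $16,623.15
Ending inventory: 135 @ $21.95 + 75 @ $21.50 = $4,575.75
Check: goods available $21,198.90 = COGS $16,623.15 + ending $4,575.75

COGS = $16,623.15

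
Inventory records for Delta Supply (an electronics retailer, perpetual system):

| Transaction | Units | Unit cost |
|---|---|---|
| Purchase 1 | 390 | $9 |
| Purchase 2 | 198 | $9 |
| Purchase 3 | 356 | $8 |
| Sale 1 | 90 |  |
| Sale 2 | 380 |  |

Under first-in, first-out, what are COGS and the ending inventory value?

COGS = $4,230; ending inventory = $3,910

Sale 1 (90) [FIFO — oldest first]: 90 @ $9 = $810
Sale 2 (380) [FIFO — oldest first]: 300 @ $9 + 80 @ $9 = $3,420
Total COGS = $810 + $3,420 = $4,230
Ending inventory: 118 @ $9 + 356 @ $8 = $3,910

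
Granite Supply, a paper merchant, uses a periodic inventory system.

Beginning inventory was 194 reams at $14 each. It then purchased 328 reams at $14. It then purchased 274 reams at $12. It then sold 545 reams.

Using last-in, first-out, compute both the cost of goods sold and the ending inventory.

Sale 1 (545) [LIFO — newest first]: 274 @ $12 + 271 @ $14 = $7,082
Ending inventory: 194 @ $14 + 57 @ $14 = $3,514
Check: goods available $10,596 = COGS $7,082 + ending $3,514

COGS = $7,082; ending inventory = $3,514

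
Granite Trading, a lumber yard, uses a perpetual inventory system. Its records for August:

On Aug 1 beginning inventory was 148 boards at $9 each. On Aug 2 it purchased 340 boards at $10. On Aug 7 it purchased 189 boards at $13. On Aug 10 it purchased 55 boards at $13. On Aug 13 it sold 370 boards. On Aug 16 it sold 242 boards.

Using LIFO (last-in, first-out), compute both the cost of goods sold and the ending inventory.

Aug 13, 370 sold [LIFO — newest first]: 55 @ $13 + 189 @ $13 + 126 @ $10 = $4,432
Aug 16, 242 sold [LIFO — newest first]: 214 @ $10 + 28 @ $9 = $2,392
Total COGS = $4,432 + $2,392 = $6,824
Ending inventory: 120 @ $9 = $1,080

COGS = $6,824; ending inventory = $1,080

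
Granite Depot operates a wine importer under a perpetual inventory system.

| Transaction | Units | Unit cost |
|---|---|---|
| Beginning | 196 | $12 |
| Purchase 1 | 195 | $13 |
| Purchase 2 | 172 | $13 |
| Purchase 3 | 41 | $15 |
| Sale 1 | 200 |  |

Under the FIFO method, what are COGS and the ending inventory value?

COGS = $2,404; ending inventory = $5,334

Sale 1 (200) [FIFO — oldest first]: 196 @ $12 + 4 @ $13 = $2,404
Ending inventory: 191 @ $13 + 172 @ $13 + 41 @ $15 = $5,334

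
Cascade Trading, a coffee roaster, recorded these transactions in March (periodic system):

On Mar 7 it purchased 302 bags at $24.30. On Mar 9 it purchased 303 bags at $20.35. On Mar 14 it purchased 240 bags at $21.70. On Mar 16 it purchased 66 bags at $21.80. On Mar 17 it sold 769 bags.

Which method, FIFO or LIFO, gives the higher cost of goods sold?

FIFO

FIFO COGS: 302 @ $24.30 + 303 @ $20.35 + 164 @ $21.70 = $17,063.45
LIFO COGS: 66 @ $21.80 + 240 @ $21.70 + 303 @ $20.35 + 160 @ $24.30 = $16,700.85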